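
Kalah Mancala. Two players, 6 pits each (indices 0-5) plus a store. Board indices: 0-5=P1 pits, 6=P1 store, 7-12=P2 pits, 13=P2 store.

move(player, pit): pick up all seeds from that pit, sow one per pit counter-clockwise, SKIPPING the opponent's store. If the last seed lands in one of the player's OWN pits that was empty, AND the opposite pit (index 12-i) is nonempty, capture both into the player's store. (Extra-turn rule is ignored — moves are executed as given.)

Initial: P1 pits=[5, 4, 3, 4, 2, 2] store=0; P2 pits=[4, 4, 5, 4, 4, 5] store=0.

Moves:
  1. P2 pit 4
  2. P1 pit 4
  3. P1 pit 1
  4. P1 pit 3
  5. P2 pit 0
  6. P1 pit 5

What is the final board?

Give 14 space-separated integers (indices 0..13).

Move 1: P2 pit4 -> P1=[6,5,3,4,2,2](0) P2=[4,4,5,4,0,6](1)
Move 2: P1 pit4 -> P1=[6,5,3,4,0,3](1) P2=[4,4,5,4,0,6](1)
Move 3: P1 pit1 -> P1=[6,0,4,5,1,4](2) P2=[4,4,5,4,0,6](1)
Move 4: P1 pit3 -> P1=[6,0,4,0,2,5](3) P2=[5,5,5,4,0,6](1)
Move 5: P2 pit0 -> P1=[6,0,4,0,2,5](3) P2=[0,6,6,5,1,7](1)
Move 6: P1 pit5 -> P1=[6,0,4,0,2,0](4) P2=[1,7,7,6,1,7](1)

Answer: 6 0 4 0 2 0 4 1 7 7 6 1 7 1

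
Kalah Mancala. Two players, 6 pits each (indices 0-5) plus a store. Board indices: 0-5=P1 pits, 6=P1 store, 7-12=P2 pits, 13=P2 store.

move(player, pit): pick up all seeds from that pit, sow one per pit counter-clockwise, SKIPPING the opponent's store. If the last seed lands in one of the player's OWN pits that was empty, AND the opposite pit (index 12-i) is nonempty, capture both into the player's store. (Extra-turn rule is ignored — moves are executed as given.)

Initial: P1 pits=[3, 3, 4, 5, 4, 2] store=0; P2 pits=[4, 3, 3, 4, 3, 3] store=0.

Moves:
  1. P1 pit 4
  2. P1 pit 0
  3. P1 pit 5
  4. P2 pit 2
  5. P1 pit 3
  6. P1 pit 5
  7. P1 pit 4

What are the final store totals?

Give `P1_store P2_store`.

Answer: 12 0

Derivation:
Move 1: P1 pit4 -> P1=[3,3,4,5,0,3](1) P2=[5,4,3,4,3,3](0)
Move 2: P1 pit0 -> P1=[0,4,5,6,0,3](1) P2=[5,4,3,4,3,3](0)
Move 3: P1 pit5 -> P1=[0,4,5,6,0,0](2) P2=[6,5,3,4,3,3](0)
Move 4: P2 pit2 -> P1=[0,4,5,6,0,0](2) P2=[6,5,0,5,4,4](0)
Move 5: P1 pit3 -> P1=[0,4,5,0,1,1](3) P2=[7,6,1,5,4,4](0)
Move 6: P1 pit5 -> P1=[0,4,5,0,1,0](4) P2=[7,6,1,5,4,4](0)
Move 7: P1 pit4 -> P1=[0,4,5,0,0,0](12) P2=[0,6,1,5,4,4](0)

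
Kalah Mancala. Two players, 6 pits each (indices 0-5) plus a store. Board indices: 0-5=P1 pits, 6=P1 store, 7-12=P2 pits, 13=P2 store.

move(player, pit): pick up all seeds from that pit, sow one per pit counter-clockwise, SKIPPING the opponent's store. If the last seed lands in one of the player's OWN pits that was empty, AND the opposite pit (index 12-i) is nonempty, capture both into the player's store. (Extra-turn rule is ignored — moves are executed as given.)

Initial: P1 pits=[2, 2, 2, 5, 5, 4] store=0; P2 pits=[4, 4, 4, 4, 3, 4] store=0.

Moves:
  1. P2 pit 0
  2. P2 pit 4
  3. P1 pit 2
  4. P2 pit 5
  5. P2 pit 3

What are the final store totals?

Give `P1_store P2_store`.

Move 1: P2 pit0 -> P1=[2,2,2,5,5,4](0) P2=[0,5,5,5,4,4](0)
Move 2: P2 pit4 -> P1=[3,3,2,5,5,4](0) P2=[0,5,5,5,0,5](1)
Move 3: P1 pit2 -> P1=[3,3,0,6,6,4](0) P2=[0,5,5,5,0,5](1)
Move 4: P2 pit5 -> P1=[4,4,1,7,6,4](0) P2=[0,5,5,5,0,0](2)
Move 5: P2 pit3 -> P1=[5,5,1,7,6,4](0) P2=[0,5,5,0,1,1](3)

Answer: 0 3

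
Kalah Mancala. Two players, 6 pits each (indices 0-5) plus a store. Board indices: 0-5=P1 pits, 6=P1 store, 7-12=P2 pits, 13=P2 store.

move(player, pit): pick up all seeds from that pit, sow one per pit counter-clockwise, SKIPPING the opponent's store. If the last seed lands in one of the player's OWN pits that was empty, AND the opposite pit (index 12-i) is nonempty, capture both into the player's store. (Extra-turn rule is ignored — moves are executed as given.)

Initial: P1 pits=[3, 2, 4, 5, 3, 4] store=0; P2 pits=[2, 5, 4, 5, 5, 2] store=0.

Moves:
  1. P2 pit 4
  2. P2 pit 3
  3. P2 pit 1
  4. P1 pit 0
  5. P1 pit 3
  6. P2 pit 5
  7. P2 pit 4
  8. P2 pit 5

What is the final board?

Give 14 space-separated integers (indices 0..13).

Answer: 1 6 7 1 5 6 1 3 1 6 1 0 0 6

Derivation:
Move 1: P2 pit4 -> P1=[4,3,5,5,3,4](0) P2=[2,5,4,5,0,3](1)
Move 2: P2 pit3 -> P1=[5,4,5,5,3,4](0) P2=[2,5,4,0,1,4](2)
Move 3: P2 pit1 -> P1=[5,4,5,5,3,4](0) P2=[2,0,5,1,2,5](3)
Move 4: P1 pit0 -> P1=[0,5,6,6,4,5](0) P2=[2,0,5,1,2,5](3)
Move 5: P1 pit3 -> P1=[0,5,6,0,5,6](1) P2=[3,1,6,1,2,5](3)
Move 6: P2 pit5 -> P1=[1,6,7,1,5,6](1) P2=[3,1,6,1,2,0](4)
Move 7: P2 pit4 -> P1=[1,6,7,1,5,6](1) P2=[3,1,6,1,0,1](5)
Move 8: P2 pit5 -> P1=[1,6,7,1,5,6](1) P2=[3,1,6,1,0,0](6)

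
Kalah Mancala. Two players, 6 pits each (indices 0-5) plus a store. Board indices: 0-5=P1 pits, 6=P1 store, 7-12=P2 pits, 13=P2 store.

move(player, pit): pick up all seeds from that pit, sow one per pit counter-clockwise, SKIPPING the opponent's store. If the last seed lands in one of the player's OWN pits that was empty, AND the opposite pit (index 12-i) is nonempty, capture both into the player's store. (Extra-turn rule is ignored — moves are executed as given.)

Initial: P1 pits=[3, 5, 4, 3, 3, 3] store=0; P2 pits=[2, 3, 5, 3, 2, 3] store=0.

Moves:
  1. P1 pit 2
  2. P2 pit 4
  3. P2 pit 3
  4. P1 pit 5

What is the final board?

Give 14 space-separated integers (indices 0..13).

Answer: 3 5 0 4 4 0 2 3 4 6 0 1 5 2

Derivation:
Move 1: P1 pit2 -> P1=[3,5,0,4,4,4](1) P2=[2,3,5,3,2,3](0)
Move 2: P2 pit4 -> P1=[3,5,0,4,4,4](1) P2=[2,3,5,3,0,4](1)
Move 3: P2 pit3 -> P1=[3,5,0,4,4,4](1) P2=[2,3,5,0,1,5](2)
Move 4: P1 pit5 -> P1=[3,5,0,4,4,0](2) P2=[3,4,6,0,1,5](2)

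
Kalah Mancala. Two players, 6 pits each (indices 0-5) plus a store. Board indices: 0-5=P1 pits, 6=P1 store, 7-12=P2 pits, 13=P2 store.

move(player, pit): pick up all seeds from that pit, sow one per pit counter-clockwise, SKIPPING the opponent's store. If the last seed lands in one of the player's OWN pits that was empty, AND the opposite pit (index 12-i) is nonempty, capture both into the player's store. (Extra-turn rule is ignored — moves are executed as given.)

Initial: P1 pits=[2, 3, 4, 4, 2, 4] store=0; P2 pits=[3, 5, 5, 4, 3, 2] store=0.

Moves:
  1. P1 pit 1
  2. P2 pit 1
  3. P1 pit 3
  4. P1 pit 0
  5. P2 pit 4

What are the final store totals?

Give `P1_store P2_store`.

Answer: 1 2

Derivation:
Move 1: P1 pit1 -> P1=[2,0,5,5,3,4](0) P2=[3,5,5,4,3,2](0)
Move 2: P2 pit1 -> P1=[2,0,5,5,3,4](0) P2=[3,0,6,5,4,3](1)
Move 3: P1 pit3 -> P1=[2,0,5,0,4,5](1) P2=[4,1,6,5,4,3](1)
Move 4: P1 pit0 -> P1=[0,1,6,0,4,5](1) P2=[4,1,6,5,4,3](1)
Move 5: P2 pit4 -> P1=[1,2,6,0,4,5](1) P2=[4,1,6,5,0,4](2)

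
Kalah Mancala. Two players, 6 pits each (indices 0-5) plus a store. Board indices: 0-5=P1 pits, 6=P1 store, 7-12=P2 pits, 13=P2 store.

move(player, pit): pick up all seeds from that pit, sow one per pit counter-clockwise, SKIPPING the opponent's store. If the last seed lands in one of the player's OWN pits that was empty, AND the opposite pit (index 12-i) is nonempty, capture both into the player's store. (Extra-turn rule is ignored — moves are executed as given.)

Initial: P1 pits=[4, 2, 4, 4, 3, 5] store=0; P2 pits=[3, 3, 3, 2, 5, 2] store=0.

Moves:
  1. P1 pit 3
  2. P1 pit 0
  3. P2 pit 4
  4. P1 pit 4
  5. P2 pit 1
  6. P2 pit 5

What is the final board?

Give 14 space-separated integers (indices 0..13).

Answer: 2 5 7 1 0 7 2 5 0 5 3 1 0 2

Derivation:
Move 1: P1 pit3 -> P1=[4,2,4,0,4,6](1) P2=[4,3,3,2,5,2](0)
Move 2: P1 pit0 -> P1=[0,3,5,1,5,6](1) P2=[4,3,3,2,5,2](0)
Move 3: P2 pit4 -> P1=[1,4,6,1,5,6](1) P2=[4,3,3,2,0,3](1)
Move 4: P1 pit4 -> P1=[1,4,6,1,0,7](2) P2=[5,4,4,2,0,3](1)
Move 5: P2 pit1 -> P1=[1,4,6,1,0,7](2) P2=[5,0,5,3,1,4](1)
Move 6: P2 pit5 -> P1=[2,5,7,1,0,7](2) P2=[5,0,5,3,1,0](2)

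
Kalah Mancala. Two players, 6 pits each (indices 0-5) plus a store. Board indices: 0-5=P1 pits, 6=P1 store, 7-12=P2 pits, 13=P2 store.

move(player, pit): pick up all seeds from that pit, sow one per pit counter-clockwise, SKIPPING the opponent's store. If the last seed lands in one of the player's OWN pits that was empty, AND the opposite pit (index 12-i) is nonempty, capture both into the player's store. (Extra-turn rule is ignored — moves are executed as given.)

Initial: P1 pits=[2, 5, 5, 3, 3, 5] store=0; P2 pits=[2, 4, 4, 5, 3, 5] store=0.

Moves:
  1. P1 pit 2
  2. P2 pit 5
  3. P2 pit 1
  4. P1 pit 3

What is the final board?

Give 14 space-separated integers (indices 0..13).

Move 1: P1 pit2 -> P1=[2,5,0,4,4,6](1) P2=[3,4,4,5,3,5](0)
Move 2: P2 pit5 -> P1=[3,6,1,5,4,6](1) P2=[3,4,4,5,3,0](1)
Move 3: P2 pit1 -> P1=[0,6,1,5,4,6](1) P2=[3,0,5,6,4,0](5)
Move 4: P1 pit3 -> P1=[0,6,1,0,5,7](2) P2=[4,1,5,6,4,0](5)

Answer: 0 6 1 0 5 7 2 4 1 5 6 4 0 5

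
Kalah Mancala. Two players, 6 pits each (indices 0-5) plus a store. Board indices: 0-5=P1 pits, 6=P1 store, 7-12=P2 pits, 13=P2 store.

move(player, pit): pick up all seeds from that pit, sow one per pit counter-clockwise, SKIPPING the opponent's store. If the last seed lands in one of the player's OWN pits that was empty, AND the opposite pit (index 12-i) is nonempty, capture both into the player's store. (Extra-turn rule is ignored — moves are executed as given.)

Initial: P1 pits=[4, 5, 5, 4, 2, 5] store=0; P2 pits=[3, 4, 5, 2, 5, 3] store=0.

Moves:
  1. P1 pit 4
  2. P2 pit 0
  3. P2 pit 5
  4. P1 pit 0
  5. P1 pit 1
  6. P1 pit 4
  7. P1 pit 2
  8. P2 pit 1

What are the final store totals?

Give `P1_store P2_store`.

Answer: 4 2

Derivation:
Move 1: P1 pit4 -> P1=[4,5,5,4,0,6](1) P2=[3,4,5,2,5,3](0)
Move 2: P2 pit0 -> P1=[4,5,5,4,0,6](1) P2=[0,5,6,3,5,3](0)
Move 3: P2 pit5 -> P1=[5,6,5,4,0,6](1) P2=[0,5,6,3,5,0](1)
Move 4: P1 pit0 -> P1=[0,7,6,5,1,7](1) P2=[0,5,6,3,5,0](1)
Move 5: P1 pit1 -> P1=[0,0,7,6,2,8](2) P2=[1,6,6,3,5,0](1)
Move 6: P1 pit4 -> P1=[0,0,7,6,0,9](3) P2=[1,6,6,3,5,0](1)
Move 7: P1 pit2 -> P1=[0,0,0,7,1,10](4) P2=[2,7,7,3,5,0](1)
Move 8: P2 pit1 -> P1=[1,1,0,7,1,10](4) P2=[2,0,8,4,6,1](2)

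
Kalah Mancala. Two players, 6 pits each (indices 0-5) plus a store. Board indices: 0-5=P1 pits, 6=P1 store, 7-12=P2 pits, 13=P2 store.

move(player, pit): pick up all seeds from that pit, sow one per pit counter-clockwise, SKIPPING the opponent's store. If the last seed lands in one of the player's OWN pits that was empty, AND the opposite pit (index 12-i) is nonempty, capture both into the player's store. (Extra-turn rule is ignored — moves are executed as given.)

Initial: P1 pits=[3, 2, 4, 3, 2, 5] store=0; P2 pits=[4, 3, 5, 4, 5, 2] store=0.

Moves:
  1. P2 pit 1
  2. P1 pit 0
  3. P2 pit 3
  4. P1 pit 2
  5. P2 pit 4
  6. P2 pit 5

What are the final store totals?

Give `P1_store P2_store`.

Move 1: P2 pit1 -> P1=[3,2,4,3,2,5](0) P2=[4,0,6,5,6,2](0)
Move 2: P1 pit0 -> P1=[0,3,5,4,2,5](0) P2=[4,0,6,5,6,2](0)
Move 3: P2 pit3 -> P1=[1,4,5,4,2,5](0) P2=[4,0,6,0,7,3](1)
Move 4: P1 pit2 -> P1=[1,4,0,5,3,6](1) P2=[5,0,6,0,7,3](1)
Move 5: P2 pit4 -> P1=[2,5,1,6,4,6](1) P2=[5,0,6,0,0,4](2)
Move 6: P2 pit5 -> P1=[3,6,2,6,4,6](1) P2=[5,0,6,0,0,0](3)

Answer: 1 3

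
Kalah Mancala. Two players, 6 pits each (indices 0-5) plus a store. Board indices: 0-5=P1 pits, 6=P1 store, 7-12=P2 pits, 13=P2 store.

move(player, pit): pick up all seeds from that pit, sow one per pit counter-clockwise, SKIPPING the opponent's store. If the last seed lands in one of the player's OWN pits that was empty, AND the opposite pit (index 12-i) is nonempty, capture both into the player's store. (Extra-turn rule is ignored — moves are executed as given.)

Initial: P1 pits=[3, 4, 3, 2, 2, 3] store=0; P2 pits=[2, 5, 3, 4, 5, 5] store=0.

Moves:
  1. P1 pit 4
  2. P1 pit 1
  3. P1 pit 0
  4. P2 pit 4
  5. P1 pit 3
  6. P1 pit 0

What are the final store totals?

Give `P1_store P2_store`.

Move 1: P1 pit4 -> P1=[3,4,3,2,0,4](1) P2=[2,5,3,4,5,5](0)
Move 2: P1 pit1 -> P1=[3,0,4,3,1,5](1) P2=[2,5,3,4,5,5](0)
Move 3: P1 pit0 -> P1=[0,1,5,4,1,5](1) P2=[2,5,3,4,5,5](0)
Move 4: P2 pit4 -> P1=[1,2,6,4,1,5](1) P2=[2,5,3,4,0,6](1)
Move 5: P1 pit3 -> P1=[1,2,6,0,2,6](2) P2=[3,5,3,4,0,6](1)
Move 6: P1 pit0 -> P1=[0,3,6,0,2,6](2) P2=[3,5,3,4,0,6](1)

Answer: 2 1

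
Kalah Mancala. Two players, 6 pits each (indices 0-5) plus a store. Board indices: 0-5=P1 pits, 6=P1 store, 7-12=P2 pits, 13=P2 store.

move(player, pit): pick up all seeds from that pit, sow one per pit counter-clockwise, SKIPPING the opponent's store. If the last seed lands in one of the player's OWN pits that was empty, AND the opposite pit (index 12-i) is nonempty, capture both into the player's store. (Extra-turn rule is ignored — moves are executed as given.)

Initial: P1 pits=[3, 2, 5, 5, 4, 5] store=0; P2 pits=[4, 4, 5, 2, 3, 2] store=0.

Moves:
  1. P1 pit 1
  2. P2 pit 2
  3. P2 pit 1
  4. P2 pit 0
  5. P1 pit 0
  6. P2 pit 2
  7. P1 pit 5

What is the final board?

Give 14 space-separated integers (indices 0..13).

Move 1: P1 pit1 -> P1=[3,0,6,6,4,5](0) P2=[4,4,5,2,3,2](0)
Move 2: P2 pit2 -> P1=[4,0,6,6,4,5](0) P2=[4,4,0,3,4,3](1)
Move 3: P2 pit1 -> P1=[4,0,6,6,4,5](0) P2=[4,0,1,4,5,4](1)
Move 4: P2 pit0 -> P1=[4,0,6,6,4,5](0) P2=[0,1,2,5,6,4](1)
Move 5: P1 pit0 -> P1=[0,1,7,7,5,5](0) P2=[0,1,2,5,6,4](1)
Move 6: P2 pit2 -> P1=[0,1,7,7,5,5](0) P2=[0,1,0,6,7,4](1)
Move 7: P1 pit5 -> P1=[0,1,7,7,5,0](1) P2=[1,2,1,7,7,4](1)

Answer: 0 1 7 7 5 0 1 1 2 1 7 7 4 1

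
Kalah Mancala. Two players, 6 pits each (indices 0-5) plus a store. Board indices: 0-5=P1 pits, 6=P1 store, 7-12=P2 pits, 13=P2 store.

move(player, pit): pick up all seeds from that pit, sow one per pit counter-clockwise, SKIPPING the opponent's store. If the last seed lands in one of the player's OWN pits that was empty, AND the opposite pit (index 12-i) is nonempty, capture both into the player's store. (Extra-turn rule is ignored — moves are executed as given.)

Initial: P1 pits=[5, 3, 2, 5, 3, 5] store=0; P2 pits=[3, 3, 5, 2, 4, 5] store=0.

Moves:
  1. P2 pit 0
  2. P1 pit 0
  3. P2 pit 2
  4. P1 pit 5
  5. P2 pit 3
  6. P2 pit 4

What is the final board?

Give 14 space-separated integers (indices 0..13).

Move 1: P2 pit0 -> P1=[5,3,2,5,3,5](0) P2=[0,4,6,3,4,5](0)
Move 2: P1 pit0 -> P1=[0,4,3,6,4,6](0) P2=[0,4,6,3,4,5](0)
Move 3: P2 pit2 -> P1=[1,5,3,6,4,6](0) P2=[0,4,0,4,5,6](1)
Move 4: P1 pit5 -> P1=[1,5,3,6,4,0](1) P2=[1,5,1,5,6,6](1)
Move 5: P2 pit3 -> P1=[2,6,3,6,4,0](1) P2=[1,5,1,0,7,7](2)
Move 6: P2 pit4 -> P1=[3,7,4,7,5,0](1) P2=[1,5,1,0,0,8](3)

Answer: 3 7 4 7 5 0 1 1 5 1 0 0 8 3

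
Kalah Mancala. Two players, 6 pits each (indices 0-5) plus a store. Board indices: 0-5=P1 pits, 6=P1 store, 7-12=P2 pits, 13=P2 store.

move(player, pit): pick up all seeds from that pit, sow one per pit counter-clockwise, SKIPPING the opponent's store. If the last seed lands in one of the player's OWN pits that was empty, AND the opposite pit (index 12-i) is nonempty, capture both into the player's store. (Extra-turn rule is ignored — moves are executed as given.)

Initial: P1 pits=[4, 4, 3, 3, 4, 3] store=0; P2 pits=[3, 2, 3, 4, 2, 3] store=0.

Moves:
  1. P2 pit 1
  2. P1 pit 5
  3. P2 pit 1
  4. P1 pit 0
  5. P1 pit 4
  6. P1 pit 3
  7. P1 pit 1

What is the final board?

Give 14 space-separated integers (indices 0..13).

Move 1: P2 pit1 -> P1=[4,4,3,3,4,3](0) P2=[3,0,4,5,2,3](0)
Move 2: P1 pit5 -> P1=[4,4,3,3,4,0](1) P2=[4,1,4,5,2,3](0)
Move 3: P2 pit1 -> P1=[4,4,3,3,4,0](1) P2=[4,0,5,5,2,3](0)
Move 4: P1 pit0 -> P1=[0,5,4,4,5,0](1) P2=[4,0,5,5,2,3](0)
Move 5: P1 pit4 -> P1=[0,5,4,4,0,1](2) P2=[5,1,6,5,2,3](0)
Move 6: P1 pit3 -> P1=[0,5,4,0,1,2](3) P2=[6,1,6,5,2,3](0)
Move 7: P1 pit1 -> P1=[0,0,5,1,2,3](4) P2=[6,1,6,5,2,3](0)

Answer: 0 0 5 1 2 3 4 6 1 6 5 2 3 0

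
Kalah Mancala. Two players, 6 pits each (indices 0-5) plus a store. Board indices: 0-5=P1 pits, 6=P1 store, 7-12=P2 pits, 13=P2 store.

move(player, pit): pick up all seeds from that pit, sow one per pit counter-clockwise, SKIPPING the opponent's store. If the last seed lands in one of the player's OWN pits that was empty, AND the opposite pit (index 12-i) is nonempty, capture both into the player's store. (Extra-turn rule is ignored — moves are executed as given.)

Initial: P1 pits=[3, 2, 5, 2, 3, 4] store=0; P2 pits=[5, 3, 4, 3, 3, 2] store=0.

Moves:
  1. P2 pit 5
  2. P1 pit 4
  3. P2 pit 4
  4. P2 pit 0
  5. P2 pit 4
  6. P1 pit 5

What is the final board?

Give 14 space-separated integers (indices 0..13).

Move 1: P2 pit5 -> P1=[4,2,5,2,3,4](0) P2=[5,3,4,3,3,0](1)
Move 2: P1 pit4 -> P1=[4,2,5,2,0,5](1) P2=[6,3,4,3,3,0](1)
Move 3: P2 pit4 -> P1=[5,2,5,2,0,5](1) P2=[6,3,4,3,0,1](2)
Move 4: P2 pit0 -> P1=[5,2,5,2,0,5](1) P2=[0,4,5,4,1,2](3)
Move 5: P2 pit4 -> P1=[5,2,5,2,0,5](1) P2=[0,4,5,4,0,3](3)
Move 6: P1 pit5 -> P1=[5,2,5,2,0,0](2) P2=[1,5,6,5,0,3](3)

Answer: 5 2 5 2 0 0 2 1 5 6 5 0 3 3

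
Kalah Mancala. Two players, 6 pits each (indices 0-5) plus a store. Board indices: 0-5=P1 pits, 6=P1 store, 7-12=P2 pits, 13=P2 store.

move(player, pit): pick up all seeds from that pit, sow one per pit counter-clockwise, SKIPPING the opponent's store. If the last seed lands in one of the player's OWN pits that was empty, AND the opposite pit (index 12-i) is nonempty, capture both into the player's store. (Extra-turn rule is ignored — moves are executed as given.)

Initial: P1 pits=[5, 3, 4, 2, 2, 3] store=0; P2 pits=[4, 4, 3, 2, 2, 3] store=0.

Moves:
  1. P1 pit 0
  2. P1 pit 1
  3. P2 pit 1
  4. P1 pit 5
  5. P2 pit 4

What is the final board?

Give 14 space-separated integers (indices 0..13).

Answer: 1 0 6 4 4 0 1 5 1 5 4 0 5 1

Derivation:
Move 1: P1 pit0 -> P1=[0,4,5,3,3,4](0) P2=[4,4,3,2,2,3](0)
Move 2: P1 pit1 -> P1=[0,0,6,4,4,5](0) P2=[4,4,3,2,2,3](0)
Move 3: P2 pit1 -> P1=[0,0,6,4,4,5](0) P2=[4,0,4,3,3,4](0)
Move 4: P1 pit5 -> P1=[0,0,6,4,4,0](1) P2=[5,1,5,4,3,4](0)
Move 5: P2 pit4 -> P1=[1,0,6,4,4,0](1) P2=[5,1,5,4,0,5](1)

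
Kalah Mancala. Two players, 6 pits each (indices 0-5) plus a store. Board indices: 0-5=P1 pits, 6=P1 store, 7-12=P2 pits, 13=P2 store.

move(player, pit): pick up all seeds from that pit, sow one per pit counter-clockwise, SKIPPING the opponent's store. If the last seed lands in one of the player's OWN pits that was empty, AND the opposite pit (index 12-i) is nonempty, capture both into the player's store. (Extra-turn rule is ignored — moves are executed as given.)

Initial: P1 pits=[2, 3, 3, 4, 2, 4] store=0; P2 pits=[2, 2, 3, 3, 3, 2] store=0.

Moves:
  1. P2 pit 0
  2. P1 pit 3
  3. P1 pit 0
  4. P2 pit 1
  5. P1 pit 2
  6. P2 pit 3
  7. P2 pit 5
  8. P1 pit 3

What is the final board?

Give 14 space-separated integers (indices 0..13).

Move 1: P2 pit0 -> P1=[2,3,3,4,2,4](0) P2=[0,3,4,3,3,2](0)
Move 2: P1 pit3 -> P1=[2,3,3,0,3,5](1) P2=[1,3,4,3,3,2](0)
Move 3: P1 pit0 -> P1=[0,4,4,0,3,5](1) P2=[1,3,4,3,3,2](0)
Move 4: P2 pit1 -> P1=[0,4,4,0,3,5](1) P2=[1,0,5,4,4,2](0)
Move 5: P1 pit2 -> P1=[0,4,0,1,4,6](2) P2=[1,0,5,4,4,2](0)
Move 6: P2 pit3 -> P1=[1,4,0,1,4,6](2) P2=[1,0,5,0,5,3](1)
Move 7: P2 pit5 -> P1=[2,5,0,1,4,6](2) P2=[1,0,5,0,5,0](2)
Move 8: P1 pit3 -> P1=[2,5,0,0,5,6](2) P2=[1,0,5,0,5,0](2)

Answer: 2 5 0 0 5 6 2 1 0 5 0 5 0 2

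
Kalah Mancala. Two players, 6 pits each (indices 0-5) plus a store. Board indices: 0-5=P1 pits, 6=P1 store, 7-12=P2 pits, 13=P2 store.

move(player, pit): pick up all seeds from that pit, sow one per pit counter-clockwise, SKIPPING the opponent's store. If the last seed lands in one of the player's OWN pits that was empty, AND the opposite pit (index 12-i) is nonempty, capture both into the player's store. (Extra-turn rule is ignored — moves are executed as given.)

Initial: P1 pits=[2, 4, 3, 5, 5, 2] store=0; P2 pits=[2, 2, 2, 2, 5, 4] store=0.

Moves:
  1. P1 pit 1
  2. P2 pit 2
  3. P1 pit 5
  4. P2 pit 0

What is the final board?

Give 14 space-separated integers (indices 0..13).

Answer: 2 0 4 6 6 0 1 0 4 1 4 6 4 0

Derivation:
Move 1: P1 pit1 -> P1=[2,0,4,6,6,3](0) P2=[2,2,2,2,5,4](0)
Move 2: P2 pit2 -> P1=[2,0,4,6,6,3](0) P2=[2,2,0,3,6,4](0)
Move 3: P1 pit5 -> P1=[2,0,4,6,6,0](1) P2=[3,3,0,3,6,4](0)
Move 4: P2 pit0 -> P1=[2,0,4,6,6,0](1) P2=[0,4,1,4,6,4](0)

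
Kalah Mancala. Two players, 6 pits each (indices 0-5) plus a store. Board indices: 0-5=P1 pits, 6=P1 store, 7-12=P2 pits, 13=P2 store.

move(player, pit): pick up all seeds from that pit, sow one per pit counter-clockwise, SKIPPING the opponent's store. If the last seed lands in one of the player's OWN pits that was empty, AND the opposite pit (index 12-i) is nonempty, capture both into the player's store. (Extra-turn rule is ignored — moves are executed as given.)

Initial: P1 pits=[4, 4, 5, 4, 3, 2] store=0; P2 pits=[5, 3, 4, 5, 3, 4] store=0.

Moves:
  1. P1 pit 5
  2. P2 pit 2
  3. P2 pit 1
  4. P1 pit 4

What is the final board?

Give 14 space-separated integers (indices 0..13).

Move 1: P1 pit5 -> P1=[4,4,5,4,3,0](1) P2=[6,3,4,5,3,4](0)
Move 2: P2 pit2 -> P1=[4,4,5,4,3,0](1) P2=[6,3,0,6,4,5](1)
Move 3: P2 pit1 -> P1=[4,4,5,4,3,0](1) P2=[6,0,1,7,5,5](1)
Move 4: P1 pit4 -> P1=[4,4,5,4,0,1](2) P2=[7,0,1,7,5,5](1)

Answer: 4 4 5 4 0 1 2 7 0 1 7 5 5 1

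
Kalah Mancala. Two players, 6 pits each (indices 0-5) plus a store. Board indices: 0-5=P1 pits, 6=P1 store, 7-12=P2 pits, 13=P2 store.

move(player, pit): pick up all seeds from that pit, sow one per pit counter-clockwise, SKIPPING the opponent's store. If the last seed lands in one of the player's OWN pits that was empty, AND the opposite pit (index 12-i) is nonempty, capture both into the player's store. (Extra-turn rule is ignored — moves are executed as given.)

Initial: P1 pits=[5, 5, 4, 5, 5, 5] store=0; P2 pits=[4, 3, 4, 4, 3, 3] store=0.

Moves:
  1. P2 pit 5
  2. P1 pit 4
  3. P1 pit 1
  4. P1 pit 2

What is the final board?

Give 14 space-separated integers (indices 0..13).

Answer: 6 0 0 7 2 8 3 7 4 5 4 3 0 1

Derivation:
Move 1: P2 pit5 -> P1=[6,6,4,5,5,5](0) P2=[4,3,4,4,3,0](1)
Move 2: P1 pit4 -> P1=[6,6,4,5,0,6](1) P2=[5,4,5,4,3,0](1)
Move 3: P1 pit1 -> P1=[6,0,5,6,1,7](2) P2=[6,4,5,4,3,0](1)
Move 4: P1 pit2 -> P1=[6,0,0,7,2,8](3) P2=[7,4,5,4,3,0](1)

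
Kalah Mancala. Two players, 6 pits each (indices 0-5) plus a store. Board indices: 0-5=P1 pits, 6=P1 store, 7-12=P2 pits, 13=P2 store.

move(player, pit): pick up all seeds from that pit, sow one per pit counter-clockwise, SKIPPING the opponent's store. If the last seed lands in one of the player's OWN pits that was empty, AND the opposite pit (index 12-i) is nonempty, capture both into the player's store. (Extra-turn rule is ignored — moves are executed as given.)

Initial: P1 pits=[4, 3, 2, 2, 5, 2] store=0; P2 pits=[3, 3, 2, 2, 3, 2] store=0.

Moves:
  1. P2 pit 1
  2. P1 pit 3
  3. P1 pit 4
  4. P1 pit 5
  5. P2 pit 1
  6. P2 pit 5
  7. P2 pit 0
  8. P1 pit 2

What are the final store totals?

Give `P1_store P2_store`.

Answer: 4 7

Derivation:
Move 1: P2 pit1 -> P1=[4,3,2,2,5,2](0) P2=[3,0,3,3,4,2](0)
Move 2: P1 pit3 -> P1=[4,3,2,0,6,3](0) P2=[3,0,3,3,4,2](0)
Move 3: P1 pit4 -> P1=[4,3,2,0,0,4](1) P2=[4,1,4,4,4,2](0)
Move 4: P1 pit5 -> P1=[4,3,2,0,0,0](2) P2=[5,2,5,4,4,2](0)
Move 5: P2 pit1 -> P1=[4,3,2,0,0,0](2) P2=[5,0,6,5,4,2](0)
Move 6: P2 pit5 -> P1=[5,3,2,0,0,0](2) P2=[5,0,6,5,4,0](1)
Move 7: P2 pit0 -> P1=[0,3,2,0,0,0](2) P2=[0,1,7,6,5,0](7)
Move 8: P1 pit2 -> P1=[0,3,0,1,0,0](4) P2=[0,0,7,6,5,0](7)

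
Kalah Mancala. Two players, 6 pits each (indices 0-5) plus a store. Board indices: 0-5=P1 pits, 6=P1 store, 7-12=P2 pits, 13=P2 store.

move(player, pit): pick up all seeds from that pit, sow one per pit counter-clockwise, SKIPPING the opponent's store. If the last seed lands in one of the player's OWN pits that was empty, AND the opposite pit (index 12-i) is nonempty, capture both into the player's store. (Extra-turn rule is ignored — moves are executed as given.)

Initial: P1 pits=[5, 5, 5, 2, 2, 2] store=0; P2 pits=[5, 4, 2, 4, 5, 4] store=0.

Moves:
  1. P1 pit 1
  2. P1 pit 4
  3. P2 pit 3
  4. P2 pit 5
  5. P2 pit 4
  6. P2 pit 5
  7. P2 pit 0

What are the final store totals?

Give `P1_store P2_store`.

Move 1: P1 pit1 -> P1=[5,0,6,3,3,3](1) P2=[5,4,2,4,5,4](0)
Move 2: P1 pit4 -> P1=[5,0,6,3,0,4](2) P2=[6,4,2,4,5,4](0)
Move 3: P2 pit3 -> P1=[6,0,6,3,0,4](2) P2=[6,4,2,0,6,5](1)
Move 4: P2 pit5 -> P1=[7,1,7,4,0,4](2) P2=[6,4,2,0,6,0](2)
Move 5: P2 pit4 -> P1=[8,2,8,5,0,4](2) P2=[6,4,2,0,0,1](3)
Move 6: P2 pit5 -> P1=[8,2,8,5,0,4](2) P2=[6,4,2,0,0,0](4)
Move 7: P2 pit0 -> P1=[8,2,8,5,0,4](2) P2=[0,5,3,1,1,1](5)

Answer: 2 5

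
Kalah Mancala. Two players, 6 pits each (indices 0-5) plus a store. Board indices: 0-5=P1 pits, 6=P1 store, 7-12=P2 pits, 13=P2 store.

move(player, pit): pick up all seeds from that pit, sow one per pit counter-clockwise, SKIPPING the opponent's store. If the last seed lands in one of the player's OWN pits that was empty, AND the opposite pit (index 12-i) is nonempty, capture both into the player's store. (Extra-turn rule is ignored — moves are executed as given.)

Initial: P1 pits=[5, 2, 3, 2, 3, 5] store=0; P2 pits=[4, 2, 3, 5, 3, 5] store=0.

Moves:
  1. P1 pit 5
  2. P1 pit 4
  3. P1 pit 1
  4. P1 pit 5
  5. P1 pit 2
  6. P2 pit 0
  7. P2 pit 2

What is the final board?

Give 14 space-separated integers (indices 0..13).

Answer: 6 0 0 4 1 1 4 0 4 0 8 5 7 2

Derivation:
Move 1: P1 pit5 -> P1=[5,2,3,2,3,0](1) P2=[5,3,4,6,3,5](0)
Move 2: P1 pit4 -> P1=[5,2,3,2,0,1](2) P2=[6,3,4,6,3,5](0)
Move 3: P1 pit1 -> P1=[5,0,4,3,0,1](2) P2=[6,3,4,6,3,5](0)
Move 4: P1 pit5 -> P1=[5,0,4,3,0,0](3) P2=[6,3,4,6,3,5](0)
Move 5: P1 pit2 -> P1=[5,0,0,4,1,1](4) P2=[6,3,4,6,3,5](0)
Move 6: P2 pit0 -> P1=[5,0,0,4,1,1](4) P2=[0,4,5,7,4,6](1)
Move 7: P2 pit2 -> P1=[6,0,0,4,1,1](4) P2=[0,4,0,8,5,7](2)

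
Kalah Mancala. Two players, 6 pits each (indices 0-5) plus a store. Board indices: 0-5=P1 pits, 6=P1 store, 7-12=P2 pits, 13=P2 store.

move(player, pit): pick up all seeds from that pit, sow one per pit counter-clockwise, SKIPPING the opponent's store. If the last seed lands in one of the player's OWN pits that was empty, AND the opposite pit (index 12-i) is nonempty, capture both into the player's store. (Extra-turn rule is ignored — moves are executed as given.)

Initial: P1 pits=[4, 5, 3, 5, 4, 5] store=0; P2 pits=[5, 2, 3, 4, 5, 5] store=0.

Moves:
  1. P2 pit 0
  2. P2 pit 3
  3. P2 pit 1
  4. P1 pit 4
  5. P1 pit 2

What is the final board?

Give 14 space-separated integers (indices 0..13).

Answer: 5 6 0 6 1 7 1 1 1 5 1 8 7 1

Derivation:
Move 1: P2 pit0 -> P1=[4,5,3,5,4,5](0) P2=[0,3,4,5,6,6](0)
Move 2: P2 pit3 -> P1=[5,6,3,5,4,5](0) P2=[0,3,4,0,7,7](1)
Move 3: P2 pit1 -> P1=[5,6,3,5,4,5](0) P2=[0,0,5,1,8,7](1)
Move 4: P1 pit4 -> P1=[5,6,3,5,0,6](1) P2=[1,1,5,1,8,7](1)
Move 5: P1 pit2 -> P1=[5,6,0,6,1,7](1) P2=[1,1,5,1,8,7](1)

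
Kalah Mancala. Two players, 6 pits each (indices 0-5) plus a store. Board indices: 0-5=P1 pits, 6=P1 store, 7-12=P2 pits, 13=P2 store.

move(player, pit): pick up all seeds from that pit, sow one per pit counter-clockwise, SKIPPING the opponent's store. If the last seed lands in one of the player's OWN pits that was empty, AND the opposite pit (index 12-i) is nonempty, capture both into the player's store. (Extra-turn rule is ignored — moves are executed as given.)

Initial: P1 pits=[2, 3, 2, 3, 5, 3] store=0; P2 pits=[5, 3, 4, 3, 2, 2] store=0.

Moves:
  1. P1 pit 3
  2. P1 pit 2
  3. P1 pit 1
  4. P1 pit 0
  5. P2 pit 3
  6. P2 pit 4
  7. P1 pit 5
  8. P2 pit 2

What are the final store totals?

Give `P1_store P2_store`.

Answer: 2 3

Derivation:
Move 1: P1 pit3 -> P1=[2,3,2,0,6,4](1) P2=[5,3,4,3,2,2](0)
Move 2: P1 pit2 -> P1=[2,3,0,1,7,4](1) P2=[5,3,4,3,2,2](0)
Move 3: P1 pit1 -> P1=[2,0,1,2,8,4](1) P2=[5,3,4,3,2,2](0)
Move 4: P1 pit0 -> P1=[0,1,2,2,8,4](1) P2=[5,3,4,3,2,2](0)
Move 5: P2 pit3 -> P1=[0,1,2,2,8,4](1) P2=[5,3,4,0,3,3](1)
Move 6: P2 pit4 -> P1=[1,1,2,2,8,4](1) P2=[5,3,4,0,0,4](2)
Move 7: P1 pit5 -> P1=[1,1,2,2,8,0](2) P2=[6,4,5,0,0,4](2)
Move 8: P2 pit2 -> P1=[2,1,2,2,8,0](2) P2=[6,4,0,1,1,5](3)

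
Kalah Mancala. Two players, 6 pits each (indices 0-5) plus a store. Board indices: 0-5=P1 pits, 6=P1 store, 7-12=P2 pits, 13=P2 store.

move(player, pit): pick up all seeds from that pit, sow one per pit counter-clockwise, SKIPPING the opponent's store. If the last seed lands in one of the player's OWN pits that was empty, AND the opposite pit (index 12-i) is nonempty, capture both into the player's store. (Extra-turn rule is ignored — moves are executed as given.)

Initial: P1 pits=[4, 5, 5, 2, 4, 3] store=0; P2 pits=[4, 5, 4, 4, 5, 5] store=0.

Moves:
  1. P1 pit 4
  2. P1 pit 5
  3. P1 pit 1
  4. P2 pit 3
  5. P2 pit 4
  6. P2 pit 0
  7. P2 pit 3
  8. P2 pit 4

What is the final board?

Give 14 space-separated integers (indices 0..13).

Answer: 6 1 7 4 1 1 3 0 8 6 0 0 9 4

Derivation:
Move 1: P1 pit4 -> P1=[4,5,5,2,0,4](1) P2=[5,6,4,4,5,5](0)
Move 2: P1 pit5 -> P1=[4,5,5,2,0,0](2) P2=[6,7,5,4,5,5](0)
Move 3: P1 pit1 -> P1=[4,0,6,3,1,1](3) P2=[6,7,5,4,5,5](0)
Move 4: P2 pit3 -> P1=[5,0,6,3,1,1](3) P2=[6,7,5,0,6,6](1)
Move 5: P2 pit4 -> P1=[6,1,7,4,1,1](3) P2=[6,7,5,0,0,7](2)
Move 6: P2 pit0 -> P1=[6,1,7,4,1,1](3) P2=[0,8,6,1,1,8](3)
Move 7: P2 pit3 -> P1=[6,1,7,4,1,1](3) P2=[0,8,6,0,2,8](3)
Move 8: P2 pit4 -> P1=[6,1,7,4,1,1](3) P2=[0,8,6,0,0,9](4)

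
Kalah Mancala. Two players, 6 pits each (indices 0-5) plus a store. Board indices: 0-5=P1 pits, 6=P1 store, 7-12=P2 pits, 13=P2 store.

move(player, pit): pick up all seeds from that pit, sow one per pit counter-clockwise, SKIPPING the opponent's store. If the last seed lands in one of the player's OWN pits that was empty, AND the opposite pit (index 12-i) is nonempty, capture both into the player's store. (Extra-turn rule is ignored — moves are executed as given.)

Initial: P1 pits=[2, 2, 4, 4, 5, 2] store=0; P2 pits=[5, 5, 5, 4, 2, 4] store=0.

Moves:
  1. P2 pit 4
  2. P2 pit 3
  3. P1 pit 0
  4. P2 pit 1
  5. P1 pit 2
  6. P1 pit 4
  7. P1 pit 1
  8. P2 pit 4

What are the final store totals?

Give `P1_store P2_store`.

Move 1: P2 pit4 -> P1=[2,2,4,4,5,2](0) P2=[5,5,5,4,0,5](1)
Move 2: P2 pit3 -> P1=[3,2,4,4,5,2](0) P2=[5,5,5,0,1,6](2)
Move 3: P1 pit0 -> P1=[0,3,5,5,5,2](0) P2=[5,5,5,0,1,6](2)
Move 4: P2 pit1 -> P1=[0,3,5,5,5,2](0) P2=[5,0,6,1,2,7](3)
Move 5: P1 pit2 -> P1=[0,3,0,6,6,3](1) P2=[6,0,6,1,2,7](3)
Move 6: P1 pit4 -> P1=[0,3,0,6,0,4](2) P2=[7,1,7,2,2,7](3)
Move 7: P1 pit1 -> P1=[0,0,1,7,0,4](4) P2=[7,0,7,2,2,7](3)
Move 8: P2 pit4 -> P1=[0,0,1,7,0,4](4) P2=[7,0,7,2,0,8](4)

Answer: 4 4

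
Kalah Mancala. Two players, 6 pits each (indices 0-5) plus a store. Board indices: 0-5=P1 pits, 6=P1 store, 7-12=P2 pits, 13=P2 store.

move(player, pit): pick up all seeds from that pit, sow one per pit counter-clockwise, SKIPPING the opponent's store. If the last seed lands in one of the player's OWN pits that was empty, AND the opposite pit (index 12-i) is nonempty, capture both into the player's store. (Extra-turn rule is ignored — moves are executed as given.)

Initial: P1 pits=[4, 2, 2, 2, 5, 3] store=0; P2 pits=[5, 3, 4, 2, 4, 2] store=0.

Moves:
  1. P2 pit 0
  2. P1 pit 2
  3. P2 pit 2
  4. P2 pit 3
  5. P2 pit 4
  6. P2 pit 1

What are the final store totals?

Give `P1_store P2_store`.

Move 1: P2 pit0 -> P1=[4,2,2,2,5,3](0) P2=[0,4,5,3,5,3](0)
Move 2: P1 pit2 -> P1=[4,2,0,3,6,3](0) P2=[0,4,5,3,5,3](0)
Move 3: P2 pit2 -> P1=[5,2,0,3,6,3](0) P2=[0,4,0,4,6,4](1)
Move 4: P2 pit3 -> P1=[6,2,0,3,6,3](0) P2=[0,4,0,0,7,5](2)
Move 5: P2 pit4 -> P1=[7,3,1,4,7,3](0) P2=[0,4,0,0,0,6](3)
Move 6: P2 pit1 -> P1=[7,3,1,4,7,3](0) P2=[0,0,1,1,1,7](3)

Answer: 0 3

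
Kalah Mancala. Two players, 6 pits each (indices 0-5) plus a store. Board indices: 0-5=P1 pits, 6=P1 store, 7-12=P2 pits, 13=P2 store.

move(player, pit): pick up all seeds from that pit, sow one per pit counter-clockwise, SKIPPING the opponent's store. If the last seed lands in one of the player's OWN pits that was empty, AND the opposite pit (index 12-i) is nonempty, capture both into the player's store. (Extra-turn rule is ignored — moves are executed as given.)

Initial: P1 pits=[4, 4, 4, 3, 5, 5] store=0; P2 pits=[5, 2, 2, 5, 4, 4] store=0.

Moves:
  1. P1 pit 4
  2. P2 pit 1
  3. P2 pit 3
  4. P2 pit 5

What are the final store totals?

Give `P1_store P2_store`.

Move 1: P1 pit4 -> P1=[4,4,4,3,0,6](1) P2=[6,3,3,5,4,4](0)
Move 2: P2 pit1 -> P1=[4,4,4,3,0,6](1) P2=[6,0,4,6,5,4](0)
Move 3: P2 pit3 -> P1=[5,5,5,3,0,6](1) P2=[6,0,4,0,6,5](1)
Move 4: P2 pit5 -> P1=[6,6,6,4,0,6](1) P2=[6,0,4,0,6,0](2)

Answer: 1 2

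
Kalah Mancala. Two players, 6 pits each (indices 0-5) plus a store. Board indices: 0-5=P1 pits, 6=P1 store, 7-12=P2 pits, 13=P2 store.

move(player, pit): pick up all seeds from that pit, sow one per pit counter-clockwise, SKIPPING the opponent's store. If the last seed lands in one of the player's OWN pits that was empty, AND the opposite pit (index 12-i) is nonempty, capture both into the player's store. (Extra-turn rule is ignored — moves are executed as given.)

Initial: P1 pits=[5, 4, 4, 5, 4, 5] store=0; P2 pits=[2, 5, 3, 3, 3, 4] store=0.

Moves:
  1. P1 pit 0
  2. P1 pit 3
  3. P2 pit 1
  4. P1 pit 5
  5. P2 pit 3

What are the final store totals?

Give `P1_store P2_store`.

Move 1: P1 pit0 -> P1=[0,5,5,6,5,6](0) P2=[2,5,3,3,3,4](0)
Move 2: P1 pit3 -> P1=[0,5,5,0,6,7](1) P2=[3,6,4,3,3,4](0)
Move 3: P2 pit1 -> P1=[1,5,5,0,6,7](1) P2=[3,0,5,4,4,5](1)
Move 4: P1 pit5 -> P1=[1,5,5,0,6,0](2) P2=[4,1,6,5,5,6](1)
Move 5: P2 pit3 -> P1=[2,6,5,0,6,0](2) P2=[4,1,6,0,6,7](2)

Answer: 2 2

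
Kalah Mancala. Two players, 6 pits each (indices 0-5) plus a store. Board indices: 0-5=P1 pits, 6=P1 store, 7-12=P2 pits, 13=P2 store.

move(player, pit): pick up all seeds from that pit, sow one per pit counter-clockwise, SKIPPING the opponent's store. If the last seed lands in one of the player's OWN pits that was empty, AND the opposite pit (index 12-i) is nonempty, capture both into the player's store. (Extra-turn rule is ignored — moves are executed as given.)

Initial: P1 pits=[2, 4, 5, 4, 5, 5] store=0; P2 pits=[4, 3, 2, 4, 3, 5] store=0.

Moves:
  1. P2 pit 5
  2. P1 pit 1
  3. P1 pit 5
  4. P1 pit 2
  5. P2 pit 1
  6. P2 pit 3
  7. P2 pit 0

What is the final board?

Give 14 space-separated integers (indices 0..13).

Answer: 4 1 1 7 7 1 3 0 1 6 1 7 3 4

Derivation:
Move 1: P2 pit5 -> P1=[3,5,6,5,5,5](0) P2=[4,3,2,4,3,0](1)
Move 2: P1 pit1 -> P1=[3,0,7,6,6,6](1) P2=[4,3,2,4,3,0](1)
Move 3: P1 pit5 -> P1=[3,0,7,6,6,0](2) P2=[5,4,3,5,4,0](1)
Move 4: P1 pit2 -> P1=[3,0,0,7,7,1](3) P2=[6,5,4,5,4,0](1)
Move 5: P2 pit1 -> P1=[3,0,0,7,7,1](3) P2=[6,0,5,6,5,1](2)
Move 6: P2 pit3 -> P1=[4,1,1,7,7,1](3) P2=[6,0,5,0,6,2](3)
Move 7: P2 pit0 -> P1=[4,1,1,7,7,1](3) P2=[0,1,6,1,7,3](4)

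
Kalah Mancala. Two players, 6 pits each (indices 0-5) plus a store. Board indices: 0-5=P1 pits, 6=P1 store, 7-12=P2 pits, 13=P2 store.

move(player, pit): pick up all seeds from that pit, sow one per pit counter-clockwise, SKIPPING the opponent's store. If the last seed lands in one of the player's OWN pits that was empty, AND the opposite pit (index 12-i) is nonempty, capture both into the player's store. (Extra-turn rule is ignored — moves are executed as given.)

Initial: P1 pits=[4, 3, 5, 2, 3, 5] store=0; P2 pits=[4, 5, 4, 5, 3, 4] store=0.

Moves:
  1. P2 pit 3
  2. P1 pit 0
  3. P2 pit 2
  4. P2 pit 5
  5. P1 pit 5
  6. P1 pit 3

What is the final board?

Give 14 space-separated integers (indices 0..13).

Answer: 1 6 7 0 6 1 2 6 6 1 2 6 0 3

Derivation:
Move 1: P2 pit3 -> P1=[5,4,5,2,3,5](0) P2=[4,5,4,0,4,5](1)
Move 2: P1 pit0 -> P1=[0,5,6,3,4,6](0) P2=[4,5,4,0,4,5](1)
Move 3: P2 pit2 -> P1=[0,5,6,3,4,6](0) P2=[4,5,0,1,5,6](2)
Move 4: P2 pit5 -> P1=[1,6,7,4,5,6](0) P2=[4,5,0,1,5,0](3)
Move 5: P1 pit5 -> P1=[1,6,7,4,5,0](1) P2=[5,6,1,2,6,0](3)
Move 6: P1 pit3 -> P1=[1,6,7,0,6,1](2) P2=[6,6,1,2,6,0](3)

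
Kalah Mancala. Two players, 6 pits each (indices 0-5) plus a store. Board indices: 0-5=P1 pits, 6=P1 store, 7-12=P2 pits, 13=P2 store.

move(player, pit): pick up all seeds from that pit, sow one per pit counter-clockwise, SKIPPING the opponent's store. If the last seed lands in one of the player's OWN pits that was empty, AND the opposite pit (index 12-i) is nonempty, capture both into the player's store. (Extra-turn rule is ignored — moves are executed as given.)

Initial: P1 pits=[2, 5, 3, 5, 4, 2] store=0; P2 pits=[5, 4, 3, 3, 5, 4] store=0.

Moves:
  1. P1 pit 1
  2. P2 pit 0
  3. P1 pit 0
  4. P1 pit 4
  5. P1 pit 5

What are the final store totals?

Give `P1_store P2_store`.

Move 1: P1 pit1 -> P1=[2,0,4,6,5,3](1) P2=[5,4,3,3,5,4](0)
Move 2: P2 pit0 -> P1=[2,0,4,6,5,3](1) P2=[0,5,4,4,6,5](0)
Move 3: P1 pit0 -> P1=[0,1,5,6,5,3](1) P2=[0,5,4,4,6,5](0)
Move 4: P1 pit4 -> P1=[0,1,5,6,0,4](2) P2=[1,6,5,4,6,5](0)
Move 5: P1 pit5 -> P1=[0,1,5,6,0,0](3) P2=[2,7,6,4,6,5](0)

Answer: 3 0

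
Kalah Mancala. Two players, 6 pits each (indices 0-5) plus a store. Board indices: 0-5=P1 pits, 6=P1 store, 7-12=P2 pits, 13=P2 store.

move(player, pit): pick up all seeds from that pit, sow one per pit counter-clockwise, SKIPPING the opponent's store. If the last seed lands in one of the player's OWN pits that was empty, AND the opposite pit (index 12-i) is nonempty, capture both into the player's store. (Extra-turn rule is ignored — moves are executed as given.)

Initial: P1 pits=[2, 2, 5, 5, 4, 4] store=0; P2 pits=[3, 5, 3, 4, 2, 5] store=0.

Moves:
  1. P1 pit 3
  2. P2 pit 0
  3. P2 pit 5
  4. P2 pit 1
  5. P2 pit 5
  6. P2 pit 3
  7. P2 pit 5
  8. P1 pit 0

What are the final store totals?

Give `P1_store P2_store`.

Answer: 1 5

Derivation:
Move 1: P1 pit3 -> P1=[2,2,5,0,5,5](1) P2=[4,6,3,4,2,5](0)
Move 2: P2 pit0 -> P1=[2,2,5,0,5,5](1) P2=[0,7,4,5,3,5](0)
Move 3: P2 pit5 -> P1=[3,3,6,1,5,5](1) P2=[0,7,4,5,3,0](1)
Move 4: P2 pit1 -> P1=[4,4,6,1,5,5](1) P2=[0,0,5,6,4,1](2)
Move 5: P2 pit5 -> P1=[4,4,6,1,5,5](1) P2=[0,0,5,6,4,0](3)
Move 6: P2 pit3 -> P1=[5,5,7,1,5,5](1) P2=[0,0,5,0,5,1](4)
Move 7: P2 pit5 -> P1=[5,5,7,1,5,5](1) P2=[0,0,5,0,5,0](5)
Move 8: P1 pit0 -> P1=[0,6,8,2,6,6](1) P2=[0,0,5,0,5,0](5)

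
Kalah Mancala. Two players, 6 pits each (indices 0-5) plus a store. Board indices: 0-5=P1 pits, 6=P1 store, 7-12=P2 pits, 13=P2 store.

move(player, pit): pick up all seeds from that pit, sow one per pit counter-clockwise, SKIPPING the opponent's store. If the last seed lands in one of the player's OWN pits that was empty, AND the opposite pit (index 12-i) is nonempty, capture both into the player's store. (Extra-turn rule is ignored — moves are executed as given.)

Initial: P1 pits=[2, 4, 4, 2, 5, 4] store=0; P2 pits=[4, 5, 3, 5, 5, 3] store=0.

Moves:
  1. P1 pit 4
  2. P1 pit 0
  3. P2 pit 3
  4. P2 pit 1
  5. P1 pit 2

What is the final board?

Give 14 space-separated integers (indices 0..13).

Move 1: P1 pit4 -> P1=[2,4,4,2,0,5](1) P2=[5,6,4,5,5,3](0)
Move 2: P1 pit0 -> P1=[0,5,5,2,0,5](1) P2=[5,6,4,5,5,3](0)
Move 3: P2 pit3 -> P1=[1,6,5,2,0,5](1) P2=[5,6,4,0,6,4](1)
Move 4: P2 pit1 -> P1=[2,6,5,2,0,5](1) P2=[5,0,5,1,7,5](2)
Move 5: P1 pit2 -> P1=[2,6,0,3,1,6](2) P2=[6,0,5,1,7,5](2)

Answer: 2 6 0 3 1 6 2 6 0 5 1 7 5 2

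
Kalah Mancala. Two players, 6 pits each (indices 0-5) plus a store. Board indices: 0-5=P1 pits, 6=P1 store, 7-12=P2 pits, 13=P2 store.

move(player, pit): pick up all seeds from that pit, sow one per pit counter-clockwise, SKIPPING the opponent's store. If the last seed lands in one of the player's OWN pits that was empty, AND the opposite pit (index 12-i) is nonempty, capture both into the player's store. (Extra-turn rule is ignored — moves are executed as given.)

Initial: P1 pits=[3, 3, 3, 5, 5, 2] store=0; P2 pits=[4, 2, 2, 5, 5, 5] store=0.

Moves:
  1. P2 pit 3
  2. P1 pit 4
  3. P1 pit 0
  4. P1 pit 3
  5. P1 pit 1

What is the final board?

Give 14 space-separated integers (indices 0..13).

Answer: 0 0 5 1 2 5 7 6 1 4 0 6 6 1

Derivation:
Move 1: P2 pit3 -> P1=[4,4,3,5,5,2](0) P2=[4,2,2,0,6,6](1)
Move 2: P1 pit4 -> P1=[4,4,3,5,0,3](1) P2=[5,3,3,0,6,6](1)
Move 3: P1 pit0 -> P1=[0,5,4,6,0,3](5) P2=[5,0,3,0,6,6](1)
Move 4: P1 pit3 -> P1=[0,5,4,0,1,4](6) P2=[6,1,4,0,6,6](1)
Move 5: P1 pit1 -> P1=[0,0,5,1,2,5](7) P2=[6,1,4,0,6,6](1)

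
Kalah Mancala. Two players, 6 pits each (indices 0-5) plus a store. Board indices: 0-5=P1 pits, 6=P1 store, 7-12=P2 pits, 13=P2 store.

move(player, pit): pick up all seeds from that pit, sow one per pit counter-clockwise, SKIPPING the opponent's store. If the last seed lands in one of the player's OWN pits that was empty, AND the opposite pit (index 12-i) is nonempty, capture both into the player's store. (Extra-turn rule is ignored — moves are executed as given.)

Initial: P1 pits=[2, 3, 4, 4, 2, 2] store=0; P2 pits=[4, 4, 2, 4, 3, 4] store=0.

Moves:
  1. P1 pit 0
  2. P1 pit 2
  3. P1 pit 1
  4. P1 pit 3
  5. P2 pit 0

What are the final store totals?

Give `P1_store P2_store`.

Move 1: P1 pit0 -> P1=[0,4,5,4,2,2](0) P2=[4,4,2,4,3,4](0)
Move 2: P1 pit2 -> P1=[0,4,0,5,3,3](1) P2=[5,4,2,4,3,4](0)
Move 3: P1 pit1 -> P1=[0,0,1,6,4,4](1) P2=[5,4,2,4,3,4](0)
Move 4: P1 pit3 -> P1=[0,0,1,0,5,5](2) P2=[6,5,3,4,3,4](0)
Move 5: P2 pit0 -> P1=[0,0,1,0,5,5](2) P2=[0,6,4,5,4,5](1)

Answer: 2 1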